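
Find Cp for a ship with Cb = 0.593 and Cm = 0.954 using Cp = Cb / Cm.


Formula: Cp = Cb / Cm
Substituting: Cp = 0.593 / 0.954
Result: Cp ≈ 0.62159 (5 s.f.)

0.62159


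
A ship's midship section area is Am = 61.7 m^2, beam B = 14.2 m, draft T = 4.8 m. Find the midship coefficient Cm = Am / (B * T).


Formula: Cm = Am / (B * T)
Step 1 — B * T = 14.2 * 4.8 = 68.16 m^2
Step 2 — Cm = 61.7 / 68.16 ≈ 0.90522 (5 s.f.)

0.90522


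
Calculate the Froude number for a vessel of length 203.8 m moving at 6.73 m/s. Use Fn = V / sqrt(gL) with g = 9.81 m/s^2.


Formula: Fn = V / sqrt(g * L)
Step 1 — g * L = 9.81 * 203.8 = 1999.278
Step 2 — sqrt(g * L) = sqrt(1999.278) = 44.713287
Step 3 — Fn = 6.73 / 44.713287 ≈ 0.15051 (5 s.f.)

0.15051


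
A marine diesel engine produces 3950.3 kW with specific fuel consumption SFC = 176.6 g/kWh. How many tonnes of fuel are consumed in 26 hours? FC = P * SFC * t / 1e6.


Formula: FC (tonnes) = P * SFC * t / 1,000,000
Step 1 — P * SFC * t = 3950.3 * 176.6 * 26 = 18138197.48 g
Step 2 — FC (tonnes) = 18138197.48 / 1,000,000 ≈ 18.138 tonnes (5 s.f.)

18.138 tonnes


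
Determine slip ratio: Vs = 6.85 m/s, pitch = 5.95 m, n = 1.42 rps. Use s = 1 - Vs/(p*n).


Formula: s = 1 - Vs / (p * n)
Step 1 — p * n = 5.95 * 1.42 = 8.449
Step 2 — Vs / (p*n) = 6.85 / 8.449 = 0.810747 (6 d.p.)
Step 3 — s = 1 - 0.810747 = 0.189253

0.189253


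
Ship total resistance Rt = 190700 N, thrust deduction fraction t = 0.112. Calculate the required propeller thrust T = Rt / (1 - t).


Formula: T = Rt / (1 - t)
Step 1 — (1 - t) = 1 - 0.112 = 0.888
Step 2 — T = 190700 / 0.888 ≈ 214750 N (5 s.f.)

214750 N


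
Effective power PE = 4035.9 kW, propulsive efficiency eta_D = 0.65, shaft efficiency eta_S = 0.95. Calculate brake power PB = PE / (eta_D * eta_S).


Formula: PB = PE / (eta_D * eta_S)
Step 1 — combined efficiency = eta_D * eta_S = 0.65 * 0.95 = 0.6175
Step 2 — PB = 4035.9 / 0.6175 ≈ 6535.9 kW (5 s.f.)

6535.9 kW


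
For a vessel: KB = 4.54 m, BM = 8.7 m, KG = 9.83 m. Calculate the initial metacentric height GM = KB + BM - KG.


Formula: GM = KB + BM - KG
Step 1 — KM = KB + BM = 4.54 + 8.7 = 13.24 m
Step 2 — GM = KM - KG = 13.24 - 9.83 = 3.41 m

3.41 m


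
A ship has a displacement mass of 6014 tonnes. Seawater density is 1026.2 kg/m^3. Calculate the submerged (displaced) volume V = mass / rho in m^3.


Formula: V = mass / rho
Step 1 — convert tonnes to kg: 6014 t * 1000 = 6014000 kg
Step 2 — V = 6014000 / 1026.2 ≈ 5860.5 m^3 (5 s.f.)

5860.5 m^3


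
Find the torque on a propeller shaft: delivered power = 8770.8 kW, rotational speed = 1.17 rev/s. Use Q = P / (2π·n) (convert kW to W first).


Formula: Q = P_W / (2 * pi * n)
Step 1 — P_W = 8770.8 kW * 1000 = 8770800.0 W
Step 2 — 2 * pi * n = 2 * pi * 1.17 = 7.351327
Step 3 — Q = 8770800.0 / 7.351327 ≈ 1193100 N·m (5 s.f.)

1193100 N·m


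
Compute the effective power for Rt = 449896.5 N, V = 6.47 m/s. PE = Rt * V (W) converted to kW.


Formula: PE = Rt * V / 1000 (kW)
Step 1 — PE (W) = 449896.5 * 6.47 = 2910830.355 W
Step 2 — PE (kW) = 2910830.355 / 1000 ≈ 2910.8 kW (5 s.f.)

2910.8 kW


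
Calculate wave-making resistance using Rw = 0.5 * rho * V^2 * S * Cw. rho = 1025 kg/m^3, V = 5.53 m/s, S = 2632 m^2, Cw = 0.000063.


Formula: Rw = 0.5 * rho * V^2 * S * Cw
Step 1 — V^2 = 5.53^2 = 30.5809
Step 2 — 0.5 * rho * V^2 = 0.5 * 1025 * 30.5809 = 15672.71125
Step 3 — Rw = 15672.71125 * 2632 * 0.000063 ≈ 2598.8 N (5 s.f.)

2598.8 N


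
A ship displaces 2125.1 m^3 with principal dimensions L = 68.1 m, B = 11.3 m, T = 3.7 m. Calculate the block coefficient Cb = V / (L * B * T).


Formula: Cb = V / (L * B * T)
Step 1 — L * B * T = 68.1 * 11.3 * 3.7 = 2847.261 m^3
Step 2 — Cb = 2125.1 / 2847.261 ≈ 0.74637 (5 s.f.)

0.74637


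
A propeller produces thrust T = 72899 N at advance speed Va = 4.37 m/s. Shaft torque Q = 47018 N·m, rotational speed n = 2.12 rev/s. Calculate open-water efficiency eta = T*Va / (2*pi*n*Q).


Formula: eta = T * Va / (2 * pi * n * Q)
Step 1 — numerator = T * Va = 72899 * 4.37 = 318568.63
Step 2 — 2 * pi * n = 2 * pi * 2.12 = 13.320353
Step 3 — denominator = 13.320353 * 47018 = 626296.36
Step 4 — eta = 318568.63 / 626296.36 ≈ 0.50865 (5 s.f.)

0.50865


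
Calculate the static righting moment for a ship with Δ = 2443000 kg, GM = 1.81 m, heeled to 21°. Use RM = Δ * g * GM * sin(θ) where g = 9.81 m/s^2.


Formula: GZ = GM * sin(theta); RM = disp * g * GZ
Step 1 — GZ = 1.81 * sin(21°) = 1.81 * 0.358368 = 0.648646 m
Step 2 — RM = 2443000 * 9.81 * 0.648646 ≈ 15545000 N·m (5 s.f.)

15545000 N·m


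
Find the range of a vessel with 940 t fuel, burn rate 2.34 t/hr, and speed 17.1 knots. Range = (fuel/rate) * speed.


Formula: endurance = fuel / rate; range = endurance * speed
Step 1 — endurance = 940 / 2.34 = 401.7094 hours
Step 2 — range = 401.7094 * 17.1 ≈ 6869.2 nautical miles (5 s.f.)

6869.2 NM


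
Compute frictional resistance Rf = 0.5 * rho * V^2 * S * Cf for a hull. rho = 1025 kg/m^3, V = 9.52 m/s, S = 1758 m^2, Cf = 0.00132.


Formula: Rf = 0.5 * rho * V^2 * S * Cf
Step 1 — V^2 = 9.52^2 = 90.6304
Step 2 — 0.5 * rho * V^2 = 0.5 * 1025 * 90.6304 = 46448.08
Step 3 — Rf = 46448.08 * 1758 * 0.00132 ≈ 107790 N (5 s.f.)

107790 N


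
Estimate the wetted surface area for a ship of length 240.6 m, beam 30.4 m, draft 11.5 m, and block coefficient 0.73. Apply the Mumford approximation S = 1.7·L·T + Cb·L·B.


Formula: S = 1.7*L*T + V/T with V = Cb*L*B*T, i.e. S = L * (1.7*T + Cb*B)
Step 1 — 1.7*T = 1.7 * 11.5 = 19.55 m
Step 2 — Cb*B = 0.73 * 30.4 = 22.192 m
Step 3 — 1.7*T + Cb*B = 19.55 + 22.192 = 41.742 m
Step 4 — S = 240.6 * 41.742 ≈ 10043 m^2 (5 s.f.)

10043 m^2


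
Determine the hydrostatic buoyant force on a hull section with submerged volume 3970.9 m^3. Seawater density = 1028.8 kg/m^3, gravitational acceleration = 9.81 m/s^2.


Formula: Fb = rho * g * V
Substituting: Fb = 1028.8 * 9.81 * 3970.9
Intermediate: 1028.8 * 9.81 = 10092.528
Result: Fb = 10092.528 * 3970.9 ≈ 40076000 N (5 s.f.)

40076000 N


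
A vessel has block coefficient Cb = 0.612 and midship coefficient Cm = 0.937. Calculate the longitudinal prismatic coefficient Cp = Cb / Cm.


Formula: Cp = Cb / Cm
Substituting: Cp = 0.612 / 0.937
Result: Cp ≈ 0.65315 (5 s.f.)

0.65315


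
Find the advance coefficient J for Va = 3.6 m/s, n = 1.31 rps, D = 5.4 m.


Formula: J = Va / (n * D)
Step 1 — n * D = 1.31 * 5.4 = 7.074
Step 2 — J = 3.6 / 7.074 ≈ 0.50891 (5 s.f.)

0.50891


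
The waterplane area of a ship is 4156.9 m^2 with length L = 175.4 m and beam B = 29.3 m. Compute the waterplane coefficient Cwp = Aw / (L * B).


Formula: Cwp = Aw / (L * B)
Step 1 — L * B = 175.4 * 29.3 = 5139.22 m^2
Step 2 — Cwp = 4156.9 / 5139.22 ≈ 0.80886 (5 s.f.)

0.80886


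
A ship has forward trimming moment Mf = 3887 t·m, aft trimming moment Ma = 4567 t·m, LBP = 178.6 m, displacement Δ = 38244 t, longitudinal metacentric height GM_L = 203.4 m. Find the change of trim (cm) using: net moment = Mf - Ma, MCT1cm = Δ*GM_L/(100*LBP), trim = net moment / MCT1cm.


Formula: net trimming moment = Mf - Ma; MCT1cm = Δ*GM_L/(100*LBP); trim = net moment / MCT1cm
Step 1 — net trimming moment = 3887 - 4567 = -680 t·m
Step 2 — MCT1cm = 38244 * 203.4 / (100 * 178.6) = 435.5448 t·m/cm
Step 3 — trim = -680 / 435.5448 ≈ -1.5613 cm (5 s.f.)

-1.5613 cm


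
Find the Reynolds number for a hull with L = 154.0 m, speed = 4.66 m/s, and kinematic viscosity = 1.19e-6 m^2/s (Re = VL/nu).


Formula: Re = V * L / nu
Step 1 — V * L = 4.66 * 154.0 = 717.64 m^2/s
Step 2 — Re = 717.64 / 1.19e-6 = 6.03e+08

6.03e+08


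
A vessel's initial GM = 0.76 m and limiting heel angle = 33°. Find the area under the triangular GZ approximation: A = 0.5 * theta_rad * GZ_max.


Formula: GZ_max = GM * sin(theta); Area = 0.5 * theta_rad * GZ_max
Step 1 — GZ_max = 0.76 * sin(33°) = 0.76 * 0.544639 = 0.413926 m
Step 2 — theta_rad = 33 * pi/180 = 0.575959 rad
Step 3 — Area = 0.5 * 0.575959 * 0.413926 ≈ 0.11920 m·rad (5 s.f.)

0.11920 m·rad


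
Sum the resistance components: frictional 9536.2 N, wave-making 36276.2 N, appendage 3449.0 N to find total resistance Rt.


Formula: Rt = Rf + Rw + Ra
Substituting: Rt = 9536.2 + 36276.2 + 3449.0
Result: Rt = 49261.4 N

49261.4 N


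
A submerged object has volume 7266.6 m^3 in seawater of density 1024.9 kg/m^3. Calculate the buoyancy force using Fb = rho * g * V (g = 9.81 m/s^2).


Formula: Fb = rho * g * V
Substituting: Fb = 1024.9 * 9.81 * 7266.6
Intermediate: 1024.9 * 9.81 = 10054.269
Result: Fb = 10054.269 * 7266.6 ≈ 73060000 N (5 s.f.)

73060000 N


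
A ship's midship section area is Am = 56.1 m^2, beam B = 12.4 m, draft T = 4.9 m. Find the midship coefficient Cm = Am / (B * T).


Formula: Cm = Am / (B * T)
Step 1 — B * T = 12.4 * 4.9 = 60.76 m^2
Step 2 — Cm = 56.1 / 60.76 ≈ 0.92330 (5 s.f.)

0.92330


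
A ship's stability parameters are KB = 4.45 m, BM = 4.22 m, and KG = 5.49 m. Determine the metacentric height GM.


Formula: GM = KB + BM - KG
Step 1 — KM = KB + BM = 4.45 + 4.22 = 8.67 m
Step 2 — GM = KM - KG = 8.67 - 5.49 = 3.18 m

3.18 m


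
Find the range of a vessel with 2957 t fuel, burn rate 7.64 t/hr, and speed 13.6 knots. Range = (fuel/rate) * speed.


Formula: endurance = fuel / rate; range = endurance * speed
Step 1 — endurance = 2957 / 7.64 = 387.0419 hours
Step 2 — range = 387.0419 * 13.6 ≈ 5263.8 nautical miles (5 s.f.)

5263.8 NM


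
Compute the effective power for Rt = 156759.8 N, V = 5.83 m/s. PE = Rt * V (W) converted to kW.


Formula: PE = Rt * V / 1000 (kW)
Step 1 — PE (W) = 156759.8 * 5.83 = 913909.634 W
Step 2 — PE (kW) = 913909.634 / 1000 ≈ 913.91 kW (5 s.f.)

913.91 kW


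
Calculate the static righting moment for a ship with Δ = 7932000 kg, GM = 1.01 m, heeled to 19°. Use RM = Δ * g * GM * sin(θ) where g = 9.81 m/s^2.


Formula: GZ = GM * sin(theta); RM = disp * g * GZ
Step 1 — GZ = 1.01 * sin(19°) = 1.01 * 0.325568 = 0.328824 m
Step 2 — RM = 7932000 * 9.81 * 0.328824 ≈ 25587000 N·m (5 s.f.)

25587000 N·m


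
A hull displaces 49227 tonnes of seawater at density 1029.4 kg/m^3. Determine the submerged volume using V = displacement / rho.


Formula: V = mass / rho
Step 1 — convert tonnes to kg: 49227 t * 1000 = 49227000 kg
Step 2 — V = 49227000 / 1029.4 ≈ 47821 m^3 (5 s.f.)

47821 m^3


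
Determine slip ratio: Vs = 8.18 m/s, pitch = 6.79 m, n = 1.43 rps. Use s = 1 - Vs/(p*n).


Formula: s = 1 - Vs / (p * n)
Step 1 — p * n = 6.79 * 1.43 = 9.7097
Step 2 — Vs / (p*n) = 8.18 / 9.7097 = 0.842457 (6 d.p.)
Step 3 — s = 1 - 0.842457 = 0.157543

0.157543


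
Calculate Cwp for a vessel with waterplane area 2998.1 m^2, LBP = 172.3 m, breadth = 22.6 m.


Formula: Cwp = Aw / (L * B)
Step 1 — L * B = 172.3 * 22.6 = 3893.98 m^2
Step 2 — Cwp = 2998.1 / 3893.98 ≈ 0.76993 (5 s.f.)

0.76993


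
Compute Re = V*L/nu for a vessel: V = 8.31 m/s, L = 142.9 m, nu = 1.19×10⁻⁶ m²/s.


Formula: Re = V * L / nu
Step 1 — V * L = 8.31 * 142.9 = 1187.499 m^2/s
Step 2 — Re = 1187.499 / 1.19e-6 = 9.98e+08

9.98e+08


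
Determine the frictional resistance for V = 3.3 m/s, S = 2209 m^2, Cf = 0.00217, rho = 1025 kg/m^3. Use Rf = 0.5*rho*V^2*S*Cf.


Formula: Rf = 0.5 * rho * V^2 * S * Cf
Step 1 — V^2 = 3.3^2 = 10.89
Step 2 — 0.5 * rho * V^2 = 0.5 * 1025 * 10.89 = 5581.125
Step 3 — Rf = 5581.125 * 2209 * 0.00217 ≈ 26753 N (5 s.f.)

26753 N


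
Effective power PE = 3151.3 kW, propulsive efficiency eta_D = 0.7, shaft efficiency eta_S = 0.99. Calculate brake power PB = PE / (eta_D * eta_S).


Formula: PB = PE / (eta_D * eta_S)
Step 1 — combined efficiency = eta_D * eta_S = 0.7 * 0.99 = 0.693
Step 2 — PB = 3151.3 / 0.693 ≈ 4547.3 kW (5 s.f.)

4547.3 kW


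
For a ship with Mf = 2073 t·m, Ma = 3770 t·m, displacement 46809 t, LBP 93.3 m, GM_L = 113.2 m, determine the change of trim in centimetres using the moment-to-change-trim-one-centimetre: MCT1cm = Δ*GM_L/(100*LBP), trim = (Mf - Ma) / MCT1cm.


Formula: net trimming moment = Mf - Ma; MCT1cm = Δ*GM_L/(100*LBP); trim = net moment / MCT1cm
Step 1 — net trimming moment = 2073 - 3770 = -1697 t·m
Step 2 — MCT1cm = 46809 * 113.2 / (100 * 93.3) = 567.9291 t·m/cm
Step 3 — trim = -1697 / 567.9291 ≈ -2.9880 cm (5 s.f.)

-2.9880 cm


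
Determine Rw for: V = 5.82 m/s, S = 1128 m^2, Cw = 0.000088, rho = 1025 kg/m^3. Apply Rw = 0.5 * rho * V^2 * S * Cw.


Formula: Rw = 0.5 * rho * V^2 * S * Cw
Step 1 — V^2 = 5.82^2 = 33.8724
Step 2 — 0.5 * rho * V^2 = 0.5 * 1025 * 33.8724 = 17359.605
Step 3 — Rw = 17359.605 * 1128 * 0.000088 ≈ 1723.2 N (5 s.f.)

1723.2 N


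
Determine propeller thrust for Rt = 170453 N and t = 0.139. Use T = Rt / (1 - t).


Formula: T = Rt / (1 - t)
Step 1 — (1 - t) = 1 - 0.139 = 0.861
Step 2 — T = 170453 / 0.861 ≈ 197970 N (5 s.f.)

197970 N


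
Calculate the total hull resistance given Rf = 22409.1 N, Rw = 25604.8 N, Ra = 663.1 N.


Formula: Rt = Rf + Rw + Ra
Substituting: Rt = 22409.1 + 25604.8 + 663.1
Result: Rt = 48677.0 N

48677.0 N


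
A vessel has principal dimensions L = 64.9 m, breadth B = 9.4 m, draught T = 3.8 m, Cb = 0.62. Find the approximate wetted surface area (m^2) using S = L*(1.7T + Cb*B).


Formula: S = 1.7*L*T + V/T with V = Cb*L*B*T, i.e. S = L * (1.7*T + Cb*B)
Step 1 — 1.7*T = 1.7 * 3.8 = 6.46 m
Step 2 — Cb*B = 0.62 * 9.4 = 5.828 m
Step 3 — 1.7*T + Cb*B = 6.46 + 5.828 = 12.288 m
Step 4 — S = 64.9 * 12.288 ≈ 797.49 m^2 (5 s.f.)

797.49 m^2


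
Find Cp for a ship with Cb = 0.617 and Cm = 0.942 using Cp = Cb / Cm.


Formula: Cp = Cb / Cm
Substituting: Cp = 0.617 / 0.942
Result: Cp ≈ 0.65499 (5 s.f.)

0.65499


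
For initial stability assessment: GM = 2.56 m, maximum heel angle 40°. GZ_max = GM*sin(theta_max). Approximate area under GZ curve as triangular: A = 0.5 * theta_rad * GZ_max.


Formula: GZ_max = GM * sin(theta); Area = 0.5 * theta_rad * GZ_max
Step 1 — GZ_max = 2.56 * sin(40°) = 2.56 * 0.642788 = 1.645537 m
Step 2 — theta_rad = 40 * pi/180 = 0.698132 rad
Step 3 — Area = 0.5 * 0.698132 * 1.645537 ≈ 0.57440 m·rad (5 s.f.)

0.57440 m·rad


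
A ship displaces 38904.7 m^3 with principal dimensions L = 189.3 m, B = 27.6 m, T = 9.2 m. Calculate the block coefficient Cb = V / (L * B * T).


Formula: Cb = V / (L * B * T)
Step 1 — L * B * T = 189.3 * 27.6 * 9.2 = 48067.056 m^3
Step 2 — Cb = 38904.7 / 48067.056 ≈ 0.80938 (5 s.f.)

0.80938


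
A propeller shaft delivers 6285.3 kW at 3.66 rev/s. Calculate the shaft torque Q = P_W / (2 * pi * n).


Formula: Q = P_W / (2 * pi * n)
Step 1 — P_W = 6285.3 kW * 1000 = 6285300.0 W
Step 2 — 2 * pi * n = 2 * pi * 3.66 = 22.996458
Step 3 — Q = 6285300.0 / 22.996458 ≈ 273320 N·m (5 s.f.)

273320 N·m


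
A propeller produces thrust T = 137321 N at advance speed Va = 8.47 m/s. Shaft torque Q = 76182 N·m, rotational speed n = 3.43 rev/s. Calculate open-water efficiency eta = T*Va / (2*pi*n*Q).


Formula: eta = T * Va / (2 * pi * n * Q)
Step 1 — numerator = T * Va = 137321 * 8.47 = 1163108.87
Step 2 — 2 * pi * n = 2 * pi * 3.43 = 21.551326
Step 3 — denominator = 21.551326 * 76182 = 1641823.12
Step 4 — eta = 1163108.87 / 1641823.12 ≈ 0.70843 (5 s.f.)

0.70843


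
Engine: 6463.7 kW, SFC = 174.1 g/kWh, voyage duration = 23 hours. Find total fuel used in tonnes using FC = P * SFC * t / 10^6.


Formula: FC (tonnes) = P * SFC * t / 1,000,000
Step 1 — P * SFC * t = 6463.7 * 174.1 * 23 = 25882593.91 g
Step 2 — FC (tonnes) = 25882593.91 / 1,000,000 ≈ 25.883 tonnes (5 s.f.)

25.883 tonnes


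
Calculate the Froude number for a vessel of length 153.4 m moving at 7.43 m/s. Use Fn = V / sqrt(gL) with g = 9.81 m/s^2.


Formula: Fn = V / sqrt(g * L)
Step 1 — g * L = 9.81 * 153.4 = 1504.854
Step 2 — sqrt(g * L) = sqrt(1504.854) = 38.792448
Step 3 — Fn = 7.43 / 38.792448 ≈ 0.19153 (5 s.f.)

0.19153


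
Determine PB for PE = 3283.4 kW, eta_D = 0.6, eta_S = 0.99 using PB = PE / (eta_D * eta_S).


Formula: PB = PE / (eta_D * eta_S)
Step 1 — combined efficiency = eta_D * eta_S = 0.6 * 0.99 = 0.594
Step 2 — PB = 3283.4 / 0.594 ≈ 5527.6 kW (5 s.f.)

5527.6 kW


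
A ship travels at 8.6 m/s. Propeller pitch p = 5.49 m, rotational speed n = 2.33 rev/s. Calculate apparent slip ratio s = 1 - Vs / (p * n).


Formula: s = 1 - Vs / (p * n)
Step 1 — p * n = 5.49 * 2.33 = 12.7917
Step 2 — Vs / (p*n) = 8.6 / 12.7917 = 0.672311 (6 d.p.)
Step 3 — s = 1 - 0.672311 = 0.327689

0.327689


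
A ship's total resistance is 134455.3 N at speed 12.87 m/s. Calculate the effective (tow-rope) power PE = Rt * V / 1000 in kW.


Formula: PE = Rt * V / 1000 (kW)
Step 1 — PE (W) = 134455.3 * 12.87 = 1730439.711 W
Step 2 — PE (kW) = 1730439.711 / 1000 ≈ 1730.4 kW (5 s.f.)

1730.4 kW


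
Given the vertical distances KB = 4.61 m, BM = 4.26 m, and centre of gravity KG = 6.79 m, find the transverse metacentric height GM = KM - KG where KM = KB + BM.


Formula: GM = KB + BM - KG
Step 1 — KM = KB + BM = 4.61 + 4.26 = 8.87 m
Step 2 — GM = KM - KG = 8.87 - 6.79 = 2.08 m

2.08 m


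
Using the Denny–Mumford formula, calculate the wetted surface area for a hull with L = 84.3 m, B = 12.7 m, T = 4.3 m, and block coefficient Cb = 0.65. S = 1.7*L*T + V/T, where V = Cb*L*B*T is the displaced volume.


Formula: S = 1.7*L*T + V/T with V = Cb*L*B*T, i.e. S = L * (1.7*T + Cb*B)
Step 1 — 1.7*T = 1.7 * 4.3 = 7.31 m
Step 2 — Cb*B = 0.65 * 12.7 = 8.255 m
Step 3 — 1.7*T + Cb*B = 7.31 + 8.255 = 15.565 m
Step 4 — S = 84.3 * 15.565 ≈ 1312.1 m^2 (5 s.f.)

1312.1 m^2


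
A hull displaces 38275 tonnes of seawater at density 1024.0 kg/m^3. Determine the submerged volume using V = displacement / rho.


Formula: V = mass / rho
Step 1 — convert tonnes to kg: 38275 t * 1000 = 38275000 kg
Step 2 — V = 38275000 / 1024.0 ≈ 37378 m^3 (5 s.f.)

37378 m^3


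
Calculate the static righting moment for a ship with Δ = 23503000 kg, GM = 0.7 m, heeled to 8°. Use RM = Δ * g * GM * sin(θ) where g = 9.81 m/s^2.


Formula: GZ = GM * sin(theta); RM = disp * g * GZ
Step 1 — GZ = 0.7 * sin(8°) = 0.7 * 0.139173 = 0.097421 m
Step 2 — RM = 23503000 * 9.81 * 0.097421 ≈ 22462000 N·m (5 s.f.)

22462000 N·m


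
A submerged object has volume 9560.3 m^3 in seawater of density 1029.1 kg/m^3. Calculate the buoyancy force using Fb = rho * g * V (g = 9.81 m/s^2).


Formula: Fb = rho * g * V
Substituting: Fb = 1029.1 * 9.81 * 9560.3
Intermediate: 1029.1 * 9.81 = 10095.471
Result: Fb = 10095.471 * 9560.3 ≈ 96516000 N (5 s.f.)

96516000 N


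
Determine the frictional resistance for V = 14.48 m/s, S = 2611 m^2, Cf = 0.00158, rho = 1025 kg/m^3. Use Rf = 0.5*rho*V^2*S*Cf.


Formula: Rf = 0.5 * rho * V^2 * S * Cf
Step 1 — V^2 = 14.48^2 = 209.6704
Step 2 — 0.5 * rho * V^2 = 0.5 * 1025 * 209.6704 = 107456.08
Step 3 — Rf = 107456.08 * 2611 * 0.00158 ≈ 443300 N (5 s.f.)

443300 N


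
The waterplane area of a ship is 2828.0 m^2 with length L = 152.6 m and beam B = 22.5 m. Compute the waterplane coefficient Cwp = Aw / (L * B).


Formula: Cwp = Aw / (L * B)
Step 1 — L * B = 152.6 * 22.5 = 3433.5 m^2
Step 2 — Cwp = 2828.0 / 3433.5 ≈ 0.82365 (5 s.f.)

0.82365


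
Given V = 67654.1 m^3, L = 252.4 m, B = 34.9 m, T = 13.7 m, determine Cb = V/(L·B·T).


Formula: Cb = V / (L * B * T)
Step 1 — L * B * T = 252.4 * 34.9 * 13.7 = 120680.012 m^3
Step 2 — Cb = 67654.1 / 120680.012 ≈ 0.56061 (5 s.f.)

0.56061


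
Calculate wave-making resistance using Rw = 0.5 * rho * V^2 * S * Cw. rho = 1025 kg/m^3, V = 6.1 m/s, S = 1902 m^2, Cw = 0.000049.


Formula: Rw = 0.5 * rho * V^2 * S * Cw
Step 1 — V^2 = 6.1^2 = 37.21
Step 2 — 0.5 * rho * V^2 = 0.5 * 1025 * 37.21 = 19070.125
Step 3 — Rw = 19070.125 * 1902 * 0.000049 ≈ 1777.3 N (5 s.f.)

1777.3 N


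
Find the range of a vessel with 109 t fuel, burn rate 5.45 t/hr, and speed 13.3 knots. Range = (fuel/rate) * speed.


Formula: endurance = fuel / rate; range = endurance * speed
Step 1 — endurance = 109 / 5.45 = 20.0 hours
Step 2 — range = 20.0 * 13.3 ≈ 266.00 nautical miles (5 s.f.)

266.00 NM


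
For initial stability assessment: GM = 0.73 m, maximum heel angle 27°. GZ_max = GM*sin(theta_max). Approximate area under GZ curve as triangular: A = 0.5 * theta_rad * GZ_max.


Formula: GZ_max = GM * sin(theta); Area = 0.5 * theta_rad * GZ_max
Step 1 — GZ_max = 0.73 * sin(27°) = 0.73 * 0.45399 = 0.331413 m
Step 2 — theta_rad = 27 * pi/180 = 0.471239 rad
Step 3 — Area = 0.5 * 0.471239 * 0.331413 ≈ 0.078087 m·rad (5 s.f.)

0.078087 m·rad


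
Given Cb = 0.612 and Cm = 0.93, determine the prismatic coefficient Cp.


Formula: Cp = Cb / Cm
Substituting: Cp = 0.612 / 0.93
Result: Cp ≈ 0.65806 (5 s.f.)

0.65806


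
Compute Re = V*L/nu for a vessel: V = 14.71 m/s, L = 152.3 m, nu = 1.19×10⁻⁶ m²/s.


Formula: Re = V * L / nu
Step 1 — V * L = 14.71 * 152.3 = 2240.333 m^2/s
Step 2 — Re = 2240.333 / 1.19e-6 = 1.88e+09

1.88e+09


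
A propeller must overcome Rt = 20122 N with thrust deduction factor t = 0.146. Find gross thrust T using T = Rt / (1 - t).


Formula: T = Rt / (1 - t)
Step 1 — (1 - t) = 1 - 0.146 = 0.854
Step 2 — T = 20122 / 0.854 ≈ 23562 N (5 s.f.)

23562 N


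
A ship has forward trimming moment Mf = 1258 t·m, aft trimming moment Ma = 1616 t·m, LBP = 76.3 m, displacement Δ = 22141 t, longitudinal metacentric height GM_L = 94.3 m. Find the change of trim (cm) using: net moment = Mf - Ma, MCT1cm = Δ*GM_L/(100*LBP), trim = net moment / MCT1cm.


Formula: net trimming moment = Mf - Ma; MCT1cm = Δ*GM_L/(100*LBP); trim = net moment / MCT1cm
Step 1 — net trimming moment = 1258 - 1616 = -358 t·m
Step 2 — MCT1cm = 22141 * 94.3 / (100 * 76.3) = 273.643 t·m/cm
Step 3 — trim = -358 / 273.643 ≈ -1.3083 cm (5 s.f.)

-1.3083 cm


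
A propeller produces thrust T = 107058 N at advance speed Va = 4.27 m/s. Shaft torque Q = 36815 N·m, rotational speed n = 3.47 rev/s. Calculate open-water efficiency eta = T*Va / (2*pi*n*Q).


Formula: eta = T * Va / (2 * pi * n * Q)
Step 1 — numerator = T * Va = 107058 * 4.27 = 457137.66
Step 2 — 2 * pi * n = 2 * pi * 3.47 = 21.802653
Step 3 — denominator = 21.802653 * 36815 = 802664.67
Step 4 — eta = 457137.66 / 802664.67 ≈ 0.56953 (5 s.f.)

0.56953


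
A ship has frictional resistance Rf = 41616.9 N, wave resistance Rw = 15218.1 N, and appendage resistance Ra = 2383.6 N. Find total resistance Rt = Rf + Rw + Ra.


Formula: Rt = Rf + Rw + Ra
Substituting: Rt = 41616.9 + 15218.1 + 2383.6
Result: Rt = 59218.6 N

59218.6 N


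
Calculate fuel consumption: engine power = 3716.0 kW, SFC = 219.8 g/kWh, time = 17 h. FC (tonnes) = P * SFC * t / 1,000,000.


Formula: FC (tonnes) = P * SFC * t / 1,000,000
Step 1 — P * SFC * t = 3716.0 * 219.8 * 17 = 13885205.6 g
Step 2 — FC (tonnes) = 13885205.6 / 1,000,000 ≈ 13.885 tonnes (5 s.f.)

13.885 tonnes


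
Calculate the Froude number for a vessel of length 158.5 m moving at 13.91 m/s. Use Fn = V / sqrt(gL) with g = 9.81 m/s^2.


Formula: Fn = V / sqrt(g * L)
Step 1 — g * L = 9.81 * 158.5 = 1554.885
Step 2 — sqrt(g * L) = sqrt(1554.885) = 39.43203
Step 3 — Fn = 13.91 / 39.43203 ≈ 0.35276 (5 s.f.)

0.35276


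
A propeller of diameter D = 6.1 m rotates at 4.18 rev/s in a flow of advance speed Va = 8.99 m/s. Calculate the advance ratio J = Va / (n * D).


Formula: J = Va / (n * D)
Step 1 — n * D = 4.18 * 6.1 = 25.498
Step 2 — J = 8.99 / 25.498 ≈ 0.35258 (5 s.f.)

0.35258


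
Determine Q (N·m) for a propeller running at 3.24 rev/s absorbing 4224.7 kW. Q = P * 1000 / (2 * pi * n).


Formula: Q = P_W / (2 * pi * n)
Step 1 — P_W = 4224.7 kW * 1000 = 4224700.0 W
Step 2 — 2 * pi * n = 2 * pi * 3.24 = 20.35752
Step 3 — Q = 4224700.0 / 20.35752 ≈ 207530 N·m (5 s.f.)

207530 N·m


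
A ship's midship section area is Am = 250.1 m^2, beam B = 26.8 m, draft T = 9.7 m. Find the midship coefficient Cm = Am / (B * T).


Formula: Cm = Am / (B * T)
Step 1 — B * T = 26.8 * 9.7 = 259.96 m^2
Step 2 — Cm = 250.1 / 259.96 ≈ 0.96207 (5 s.f.)

0.96207


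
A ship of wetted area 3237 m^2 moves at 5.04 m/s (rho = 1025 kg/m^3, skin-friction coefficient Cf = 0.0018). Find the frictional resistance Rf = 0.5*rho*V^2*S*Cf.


Formula: Rf = 0.5 * rho * V^2 * S * Cf
Step 1 — V^2 = 5.04^2 = 25.4016
Step 2 — 0.5 * rho * V^2 = 0.5 * 1025 * 25.4016 = 13018.32
Step 3 — Rf = 13018.32 * 3237 * 0.0018 ≈ 75853 N (5 s.f.)

75853 N


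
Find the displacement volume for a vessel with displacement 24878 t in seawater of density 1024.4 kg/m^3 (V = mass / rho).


Formula: V = mass / rho
Step 1 — convert tonnes to kg: 24878 t * 1000 = 24878000 kg
Step 2 — V = 24878000 / 1024.4 ≈ 24285 m^3 (5 s.f.)

24285 m^3


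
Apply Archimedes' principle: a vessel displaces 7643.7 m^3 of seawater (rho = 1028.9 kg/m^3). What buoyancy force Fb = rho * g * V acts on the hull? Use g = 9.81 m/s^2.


Formula: Fb = rho * g * V
Substituting: Fb = 1028.9 * 9.81 * 7643.7
Intermediate: 1028.9 * 9.81 = 10093.509
Result: Fb = 10093.509 * 7643.7 ≈ 77152000 N (5 s.f.)

77152000 N


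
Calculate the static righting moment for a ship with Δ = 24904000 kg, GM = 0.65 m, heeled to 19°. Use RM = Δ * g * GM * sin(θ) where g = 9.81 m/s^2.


Formula: GZ = GM * sin(theta); RM = disp * g * GZ
Step 1 — GZ = 0.65 * sin(19°) = 0.65 * 0.325568 = 0.211619 m
Step 2 — RM = 24904000 * 9.81 * 0.211619 ≈ 51700000 N·m (5 s.f.)

51700000 N·m


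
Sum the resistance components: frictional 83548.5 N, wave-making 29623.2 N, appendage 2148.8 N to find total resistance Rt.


Formula: Rt = Rf + Rw + Ra
Substituting: Rt = 83548.5 + 29623.2 + 2148.8
Result: Rt = 115320.5 N

115320.5 N


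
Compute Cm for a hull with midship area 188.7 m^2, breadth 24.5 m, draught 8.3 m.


Formula: Cm = Am / (B * T)
Step 1 — B * T = 24.5 * 8.3 = 203.35 m^2
Step 2 — Cm = 188.7 / 203.35 ≈ 0.92796 (5 s.f.)

0.92796


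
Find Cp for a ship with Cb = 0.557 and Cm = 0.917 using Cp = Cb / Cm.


Formula: Cp = Cb / Cm
Substituting: Cp = 0.557 / 0.917
Result: Cp ≈ 0.60742 (5 s.f.)

0.60742


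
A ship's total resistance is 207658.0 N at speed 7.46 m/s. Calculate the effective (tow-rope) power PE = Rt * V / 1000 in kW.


Formula: PE = Rt * V / 1000 (kW)
Step 1 — PE (W) = 207658.0 * 7.46 = 1549128.68 W
Step 2 — PE (kW) = 1549128.68 / 1000 ≈ 1549.1 kW (5 s.f.)

1549.1 kW


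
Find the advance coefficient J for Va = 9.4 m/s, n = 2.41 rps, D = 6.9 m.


Formula: J = Va / (n * D)
Step 1 — n * D = 2.41 * 6.9 = 16.629
Step 2 — J = 9.4 / 16.629 ≈ 0.56528 (5 s.f.)

0.56528


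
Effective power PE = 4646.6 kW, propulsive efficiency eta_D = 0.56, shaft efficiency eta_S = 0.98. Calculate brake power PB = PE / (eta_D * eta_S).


Formula: PB = PE / (eta_D * eta_S)
Step 1 — combined efficiency = eta_D * eta_S = 0.56 * 0.98 = 0.5488
Step 2 — PB = 4646.6 / 0.5488 ≈ 8466.8 kW (5 s.f.)

8466.8 kW


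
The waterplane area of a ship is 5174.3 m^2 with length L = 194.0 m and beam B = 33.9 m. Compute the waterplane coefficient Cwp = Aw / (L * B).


Formula: Cwp = Aw / (L * B)
Step 1 — L * B = 194.0 * 33.9 = 6576.6 m^2
Step 2 — Cwp = 5174.3 / 6576.6 ≈ 0.78677 (5 s.f.)

0.78677


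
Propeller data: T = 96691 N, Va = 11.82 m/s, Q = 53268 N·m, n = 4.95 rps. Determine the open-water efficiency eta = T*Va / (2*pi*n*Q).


Formula: eta = T * Va / (2 * pi * n * Q)
Step 1 — numerator = T * Va = 96691 * 11.82 = 1142887.62
Step 2 — 2 * pi * n = 2 * pi * 4.95 = 31.101767
Step 3 — denominator = 31.101767 * 53268 = 1656728.92
Step 4 — eta = 1142887.62 / 1656728.92 ≈ 0.68985 (5 s.f.)

0.68985


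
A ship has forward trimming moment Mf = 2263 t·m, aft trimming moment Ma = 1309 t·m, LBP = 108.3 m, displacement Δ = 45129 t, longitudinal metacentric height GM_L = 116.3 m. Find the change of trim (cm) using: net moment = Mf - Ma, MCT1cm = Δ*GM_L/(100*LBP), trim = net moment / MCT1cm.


Formula: net trimming moment = Mf - Ma; MCT1cm = Δ*GM_L/(100*LBP); trim = net moment / MCT1cm
Step 1 — net trimming moment = 2263 - 1309 = 954 t·m
Step 2 — MCT1cm = 45129 * 116.3 / (100 * 108.3) = 484.6263 t·m/cm
Step 3 — trim = 954 / 484.6263 ≈ 1.9685 cm (5 s.f.)

1.9685 cm


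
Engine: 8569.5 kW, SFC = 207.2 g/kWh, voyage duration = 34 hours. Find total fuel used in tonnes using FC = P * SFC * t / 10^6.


Formula: FC (tonnes) = P * SFC * t / 1,000,000
Step 1 — P * SFC * t = 8569.5 * 207.2 * 34 = 60370413.6 g
Step 2 — FC (tonnes) = 60370413.6 / 1,000,000 ≈ 60.370 tonnes (5 s.f.)

60.370 tonnes


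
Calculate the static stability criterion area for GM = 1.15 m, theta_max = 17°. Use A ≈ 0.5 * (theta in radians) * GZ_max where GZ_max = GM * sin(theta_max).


Formula: GZ_max = GM * sin(theta); Area = 0.5 * theta_rad * GZ_max
Step 1 — GZ_max = 1.15 * sin(17°) = 1.15 * 0.292372 = 0.336228 m
Step 2 — theta_rad = 17 * pi/180 = 0.296706 rad
Step 3 — Area = 0.5 * 0.296706 * 0.336228 ≈ 0.049880 m·rad (5 s.f.)

0.049880 m·rad


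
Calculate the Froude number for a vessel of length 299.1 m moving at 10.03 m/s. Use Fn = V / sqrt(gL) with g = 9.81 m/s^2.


Formula: Fn = V / sqrt(g * L)
Step 1 — g * L = 9.81 * 299.1 = 2934.171
Step 2 — sqrt(g * L) = sqrt(2934.171) = 54.167989
Step 3 — Fn = 10.03 / 54.167989 ≈ 0.18516 (5 s.f.)

0.18516


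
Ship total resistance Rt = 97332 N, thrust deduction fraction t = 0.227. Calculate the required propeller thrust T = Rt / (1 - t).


Formula: T = Rt / (1 - t)
Step 1 — (1 - t) = 1 - 0.227 = 0.773
Step 2 — T = 97332 / 0.773 ≈ 125910 N (5 s.f.)

125910 N


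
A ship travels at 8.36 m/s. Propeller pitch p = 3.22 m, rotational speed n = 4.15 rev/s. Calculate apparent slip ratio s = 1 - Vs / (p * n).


Formula: s = 1 - Vs / (p * n)
Step 1 — p * n = 3.22 * 4.15 = 13.363
Step 2 — Vs / (p*n) = 8.36 / 13.363 = 0.625608 (6 d.p.)
Step 3 — s = 1 - 0.625608 = 0.374392

0.374392


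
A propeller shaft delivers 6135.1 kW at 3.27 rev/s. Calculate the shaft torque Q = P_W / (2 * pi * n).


Formula: Q = P_W / (2 * pi * n)
Step 1 — P_W = 6135.1 kW * 1000 = 6135100.0 W
Step 2 — 2 * pi * n = 2 * pi * 3.27 = 20.546016
Step 3 — Q = 6135100.0 / 20.546016 ≈ 298600 N·m (5 s.f.)

298600 N·m


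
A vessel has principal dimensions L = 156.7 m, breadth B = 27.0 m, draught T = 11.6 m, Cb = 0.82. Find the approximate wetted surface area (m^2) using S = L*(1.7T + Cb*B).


Formula: S = 1.7*L*T + V/T with V = Cb*L*B*T, i.e. S = L * (1.7*T + Cb*B)
Step 1 — 1.7*T = 1.7 * 11.6 = 19.72 m
Step 2 — Cb*B = 0.82 * 27.0 = 22.14 m
Step 3 — 1.7*T + Cb*B = 19.72 + 22.14 = 41.86 m
Step 4 — S = 156.7 * 41.86 ≈ 6559.5 m^2 (5 s.f.)

6559.5 m^2


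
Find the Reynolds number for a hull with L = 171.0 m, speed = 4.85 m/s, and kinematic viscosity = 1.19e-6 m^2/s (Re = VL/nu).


Formula: Re = V * L / nu
Step 1 — V * L = 4.85 * 171.0 = 829.35 m^2/s
Step 2 — Re = 829.35 / 1.19e-6 = 6.97e+08

6.97e+08


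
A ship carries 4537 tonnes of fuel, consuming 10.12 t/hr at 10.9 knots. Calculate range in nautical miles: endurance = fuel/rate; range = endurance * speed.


Formula: endurance = fuel / rate; range = endurance * speed
Step 1 — endurance = 4537 / 10.12 = 448.3202 hours
Step 2 — range = 448.3202 * 10.9 ≈ 4886.7 nautical miles (5 s.f.)

4886.7 NM


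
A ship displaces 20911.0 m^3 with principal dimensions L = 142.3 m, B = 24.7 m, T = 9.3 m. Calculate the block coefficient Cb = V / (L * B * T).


Formula: Cb = V / (L * B * T)
Step 1 — L * B * T = 142.3 * 24.7 * 9.3 = 32687.733 m^3
Step 2 — Cb = 20911.0 / 32687.733 ≈ 0.63972 (5 s.f.)

0.63972


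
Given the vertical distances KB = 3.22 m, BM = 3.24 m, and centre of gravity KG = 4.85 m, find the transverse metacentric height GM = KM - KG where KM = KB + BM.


Formula: GM = KB + BM - KG
Step 1 — KM = KB + BM = 3.22 + 3.24 = 6.46 m
Step 2 — GM = KM - KG = 6.46 - 4.85 = 1.61 m

1.61 m


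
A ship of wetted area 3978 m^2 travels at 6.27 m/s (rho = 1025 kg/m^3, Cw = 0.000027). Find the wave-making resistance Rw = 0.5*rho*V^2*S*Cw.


Formula: Rw = 0.5 * rho * V^2 * S * Cw
Step 1 — V^2 = 6.27^2 = 39.3129
Step 2 — 0.5 * rho * V^2 = 0.5 * 1025 * 39.3129 = 20147.86125
Step 3 — Rw = 20147.86125 * 3978 * 0.000027 ≈ 2164.0 N (5 s.f.)

2164.0 N


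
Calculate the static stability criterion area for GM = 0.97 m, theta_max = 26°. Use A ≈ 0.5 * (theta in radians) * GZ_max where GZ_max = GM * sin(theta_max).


Formula: GZ_max = GM * sin(theta); Area = 0.5 * theta_rad * GZ_max
Step 1 — GZ_max = 0.97 * sin(26°) = 0.97 * 0.438371 = 0.42522 m
Step 2 — theta_rad = 26 * pi/180 = 0.453786 rad
Step 3 — Area = 0.5 * 0.453786 * 0.42522 ≈ 0.096479 m·rad (5 s.f.)

0.096479 m·rad


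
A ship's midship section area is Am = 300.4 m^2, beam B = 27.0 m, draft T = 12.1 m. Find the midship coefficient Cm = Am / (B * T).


Formula: Cm = Am / (B * T)
Step 1 — B * T = 27.0 * 12.1 = 326.7 m^2
Step 2 — Cm = 300.4 / 326.7 ≈ 0.91950 (5 s.f.)

0.91950


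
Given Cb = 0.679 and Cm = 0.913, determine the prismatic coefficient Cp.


Formula: Cp = Cb / Cm
Substituting: Cp = 0.679 / 0.913
Result: Cp ≈ 0.74370 (5 s.f.)

0.74370


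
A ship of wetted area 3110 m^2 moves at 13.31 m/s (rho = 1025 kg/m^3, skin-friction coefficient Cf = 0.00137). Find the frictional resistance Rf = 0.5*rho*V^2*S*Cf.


Formula: Rf = 0.5 * rho * V^2 * S * Cf
Step 1 — V^2 = 13.31^2 = 177.1561
Step 2 — 0.5 * rho * V^2 = 0.5 * 1025 * 177.1561 = 90792.50125
Step 3 — Rf = 90792.50125 * 3110 * 0.00137 ≈ 386840 N (5 s.f.)

386840 N


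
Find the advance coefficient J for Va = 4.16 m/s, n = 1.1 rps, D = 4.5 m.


Formula: J = Va / (n * D)
Step 1 — n * D = 1.1 * 4.5 = 4.95
Step 2 — J = 4.16 / 4.95 ≈ 0.84040 (5 s.f.)

0.84040


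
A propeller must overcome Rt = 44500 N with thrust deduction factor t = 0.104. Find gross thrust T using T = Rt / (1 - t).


Formula: T = Rt / (1 - t)
Step 1 — (1 - t) = 1 - 0.104 = 0.896
Step 2 — T = 44500 / 0.896 ≈ 49665 N (5 s.f.)

49665 N


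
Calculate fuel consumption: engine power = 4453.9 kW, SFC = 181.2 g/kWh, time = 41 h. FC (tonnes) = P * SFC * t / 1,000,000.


Formula: FC (tonnes) = P * SFC * t / 1,000,000
Step 1 — P * SFC * t = 4453.9 * 181.2 * 41 = 33088913.88 g
Step 2 — FC (tonnes) = 33088913.88 / 1,000,000 ≈ 33.089 tonnes (5 s.f.)

33.089 tonnes


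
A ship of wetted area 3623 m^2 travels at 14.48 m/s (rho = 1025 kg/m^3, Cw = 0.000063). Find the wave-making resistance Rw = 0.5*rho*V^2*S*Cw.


Formula: Rw = 0.5 * rho * V^2 * S * Cw
Step 1 — V^2 = 14.48^2 = 209.6704
Step 2 — 0.5 * rho * V^2 = 0.5 * 1025 * 209.6704 = 107456.08
Step 3 — Rw = 107456.08 * 3623 * 0.000063 ≈ 24527 N (5 s.f.)

24527 N


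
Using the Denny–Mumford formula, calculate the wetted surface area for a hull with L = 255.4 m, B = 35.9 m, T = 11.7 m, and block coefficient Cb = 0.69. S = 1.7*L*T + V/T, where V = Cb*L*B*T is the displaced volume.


Formula: S = 1.7*L*T + V/T with V = Cb*L*B*T, i.e. S = L * (1.7*T + Cb*B)
Step 1 — 1.7*T = 1.7 * 11.7 = 19.89 m
Step 2 — Cb*B = 0.69 * 35.9 = 24.771 m
Step 3 — 1.7*T + Cb*B = 19.89 + 24.771 = 44.661 m
Step 4 — S = 255.4 * 44.661 ≈ 11406 m^2 (5 s.f.)

11406 m^2


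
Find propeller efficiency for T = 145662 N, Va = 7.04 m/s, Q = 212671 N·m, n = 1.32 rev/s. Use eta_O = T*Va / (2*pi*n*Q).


Formula: eta = T * Va / (2 * pi * n * Q)
Step 1 — numerator = T * Va = 145662 * 7.04 = 1025460.48
Step 2 — 2 * pi * n = 2 * pi * 1.32 = 8.293805
Step 3 — denominator = 8.293805 * 212671 = 1763851.8
Step 4 — eta = 1025460.48 / 1763851.8 ≈ 0.58138 (5 s.f.)

0.58138


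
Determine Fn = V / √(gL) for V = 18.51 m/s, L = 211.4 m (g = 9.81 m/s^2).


Formula: Fn = V / sqrt(g * L)
Step 1 — g * L = 9.81 * 211.4 = 2073.834
Step 2 — sqrt(g * L) = sqrt(2073.834) = 45.539368
Step 3 — Fn = 18.51 / 45.539368 ≈ 0.40646 (5 s.f.)

0.40646


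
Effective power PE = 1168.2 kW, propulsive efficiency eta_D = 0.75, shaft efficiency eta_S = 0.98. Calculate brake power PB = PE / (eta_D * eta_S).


Formula: PB = PE / (eta_D * eta_S)
Step 1 — combined efficiency = eta_D * eta_S = 0.75 * 0.98 = 0.735
Step 2 — PB = 1168.2 / 0.735 ≈ 1589.4 kW (5 s.f.)

1589.4 kW


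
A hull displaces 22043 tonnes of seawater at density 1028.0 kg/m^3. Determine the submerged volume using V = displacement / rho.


Formula: V = mass / rho
Step 1 — convert tonnes to kg: 22043 t * 1000 = 22043000 kg
Step 2 — V = 22043000 / 1028.0 ≈ 21443 m^3 (5 s.f.)

21443 m^3


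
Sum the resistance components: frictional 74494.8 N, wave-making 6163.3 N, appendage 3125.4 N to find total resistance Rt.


Formula: Rt = Rf + Rw + Ra
Substituting: Rt = 74494.8 + 6163.3 + 3125.4
Result: Rt = 83783.5 N

83783.5 N


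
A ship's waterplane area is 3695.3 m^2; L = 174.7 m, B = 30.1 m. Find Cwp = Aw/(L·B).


Formula: Cwp = Aw / (L * B)
Step 1 — L * B = 174.7 * 30.1 = 5258.47 m^2
Step 2 — Cwp = 3695.3 / 5258.47 ≈ 0.70273 (5 s.f.)

0.70273


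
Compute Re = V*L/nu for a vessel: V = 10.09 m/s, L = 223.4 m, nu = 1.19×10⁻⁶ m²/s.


Formula: Re = V * L / nu
Step 1 — V * L = 10.09 * 223.4 = 2254.106 m^2/s
Step 2 — Re = 2254.106 / 1.19e-6 = 1.89e+09

1.89e+09


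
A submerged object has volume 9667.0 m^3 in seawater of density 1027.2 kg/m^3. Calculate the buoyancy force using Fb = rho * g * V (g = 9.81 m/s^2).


Formula: Fb = rho * g * V
Substituting: Fb = 1027.2 * 9.81 * 9667.0
Intermediate: 1027.2 * 9.81 = 10076.832
Result: Fb = 10076.832 * 9667.0 ≈ 97413000 N (5 s.f.)

97413000 N


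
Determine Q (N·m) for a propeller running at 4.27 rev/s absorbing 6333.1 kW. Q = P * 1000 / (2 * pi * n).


Formula: Q = P_W / (2 * pi * n)
Step 1 — P_W = 6333.1 kW * 1000 = 6333100.0 W
Step 2 — 2 * pi * n = 2 * pi * 4.27 = 26.829201
Step 3 — Q = 6333100.0 / 26.829201 ≈ 236050 N·m (5 s.f.)

236050 N·m


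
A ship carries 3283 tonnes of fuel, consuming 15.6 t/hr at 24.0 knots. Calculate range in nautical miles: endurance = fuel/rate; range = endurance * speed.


Formula: endurance = fuel / rate; range = endurance * speed
Step 1 — endurance = 3283 / 15.6 = 210.4487 hours
Step 2 — range = 210.4487 * 24.0 ≈ 5050.8 nautical miles (5 s.f.)

5050.8 NM


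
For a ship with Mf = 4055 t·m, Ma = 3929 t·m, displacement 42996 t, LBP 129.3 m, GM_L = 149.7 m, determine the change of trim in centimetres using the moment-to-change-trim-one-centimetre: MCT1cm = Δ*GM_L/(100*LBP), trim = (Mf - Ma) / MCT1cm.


Formula: net trimming moment = Mf - Ma; MCT1cm = Δ*GM_L/(100*LBP); trim = net moment / MCT1cm
Step 1 — net trimming moment = 4055 - 3929 = 126 t·m
Step 2 — MCT1cm = 42996 * 149.7 / (100 * 129.3) = 497.7959 t·m/cm
Step 3 — trim = 126 / 497.7959 ≈ 0.25312 cm (5 s.f.)

0.25312 cm


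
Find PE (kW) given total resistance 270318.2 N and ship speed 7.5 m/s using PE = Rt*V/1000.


Formula: PE = Rt * V / 1000 (kW)
Step 1 — PE (W) = 270318.2 * 7.5 = 2027386.5 W
Step 2 — PE (kW) = 2027386.5 / 1000 ≈ 2027.4 kW (5 s.f.)

2027.4 kW


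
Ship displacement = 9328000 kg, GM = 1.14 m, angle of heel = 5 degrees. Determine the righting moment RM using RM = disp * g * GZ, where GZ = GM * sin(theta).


Formula: GZ = GM * sin(theta); RM = disp * g * GZ
Step 1 — GZ = 1.14 * sin(5°) = 1.14 * 0.087156 = 0.099358 m
Step 2 — RM = 9328000 * 9.81 * 0.099358 ≈ 9092000 N·m (5 s.f.)

9092000 N·m


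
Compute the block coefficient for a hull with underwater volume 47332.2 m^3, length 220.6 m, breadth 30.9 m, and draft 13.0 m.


Formula: Cb = V / (L * B * T)
Step 1 — L * B * T = 220.6 * 30.9 * 13.0 = 88615.02 m^3
Step 2 — Cb = 47332.2 / 88615.02 ≈ 0.53413 (5 s.f.)

0.53413
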